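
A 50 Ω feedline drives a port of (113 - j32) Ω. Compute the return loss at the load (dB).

RL ≈ 7.42 dB

Γ = (63 − j32)/(163 − j32), |Γ| = 0.425
RL = −20·log₁₀|Γ| = −20·log₁₀(0.425)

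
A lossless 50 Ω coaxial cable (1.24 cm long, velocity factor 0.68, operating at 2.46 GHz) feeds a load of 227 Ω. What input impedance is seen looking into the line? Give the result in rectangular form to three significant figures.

λ = v/f = 0.68·c / 2.46 GHz = 0.0829 m
βl = 2π·l/λ = 2π × 0.15 = 53.8°
tan(βl) = tan(53.8°) = 1.37
Z_in = Z_0·(Z_L + jZ_0·tanβl)/(Z_0 + jZ_L·tanβl)
     = 50·(227 + j68.4)/(50 + j311)

Z_in ≈ 16.5 − j33.9 Ω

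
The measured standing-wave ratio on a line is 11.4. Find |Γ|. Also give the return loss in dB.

|Γ| = (S − 1)/(S + 1) = (11.4 − 1)/(11.4 + 1) = 10.4/12.4
RL = −20·log₁₀|Γ| = −20·log₁₀(0.839)

|Γ| ≈ 0.839; return loss ≈ 1.53 dB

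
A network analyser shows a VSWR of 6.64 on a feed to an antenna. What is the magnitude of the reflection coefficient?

|Γ| ≈ 0.738

|Γ| = (S − 1)/(S + 1) = (6.64 − 1)/(6.64 + 1) = 5.64/7.64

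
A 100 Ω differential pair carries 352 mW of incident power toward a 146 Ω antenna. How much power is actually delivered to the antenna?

P_delivered ≈ 340 mW

Γ = (146 − 100)/(146 + 100) = 0.187
|Γ|² = 0.035
P_refl = |Γ|²·P_inc = 12.3 mW, P_del = (1 − |Γ|²)·P_inc = 340 mW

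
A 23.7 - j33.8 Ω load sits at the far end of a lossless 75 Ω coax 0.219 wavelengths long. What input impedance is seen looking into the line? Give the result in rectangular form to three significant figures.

Z_in ≈ 47.4 + j82.4 Ω

βl = 2π × 0.219 = 78.8°
tan(βl) = tan(78.8°) = 5.07
Z_in = Z_0·(Z_L + jZ_0·tanβl)/(Z_0 + jZ_L·tanβl)
     = 75·(23.7 + j346)/(246 + j120)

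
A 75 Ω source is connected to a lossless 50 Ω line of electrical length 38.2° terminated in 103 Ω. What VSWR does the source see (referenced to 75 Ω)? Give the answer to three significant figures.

VSWR ≈ 2.13

tan(βl) = 0.787
Z_in = Z_0·(Z_L + jZ_0·tanβl)/(Z_0 + jZ_L·tanβl) = 46 − j35.2 Ω
Γ_s = (Z_in − Z_s)/(Z_in + Z_s) = (-29 − j35.2)/(121 − j35.2), |Γ_s| = 0.362
VSWR = (1 + |Γ_s|)/(1 − |Γ_s|)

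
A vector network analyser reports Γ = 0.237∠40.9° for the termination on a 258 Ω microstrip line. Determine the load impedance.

Z_L = Z_0·(1 + Γ)/(1 − Γ) = 258·(1.18 + j0.155)/(0.821 − j0.155)

Z_L ≈ 349 + j115 Ω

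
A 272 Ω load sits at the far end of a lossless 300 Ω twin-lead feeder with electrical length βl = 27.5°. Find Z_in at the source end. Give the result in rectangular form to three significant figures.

tan(βl) = tan(27.5°) = 0.521
Z_in = Z_0·(Z_L + jZ_0·tanβl)/(Z_0 + jZ_L·tanβl)
     = 300·(272 + j156)/(300 + j142)

Z_in ≈ 283 + j22.7 Ω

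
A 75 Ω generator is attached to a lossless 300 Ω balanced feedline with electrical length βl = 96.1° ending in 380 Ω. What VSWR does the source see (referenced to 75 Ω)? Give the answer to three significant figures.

tan(βl) = -9.36
Z_in = Z_0·(Z_L + jZ_0·tanβl)/(Z_0 + jZ_L·tanβl) = 238 + j12 Ω
Γ_s = (Z_in − Z_s)/(Z_in + Z_s) = (163 + j12)/(313 + j12), |Γ_s| = 0.522
VSWR = (1 + |Γ_s|)/(1 − |Γ_s|)

VSWR ≈ 3.18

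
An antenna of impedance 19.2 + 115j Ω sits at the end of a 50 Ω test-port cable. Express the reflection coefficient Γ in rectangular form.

Γ ≈ 0.616 + j0.638

Γ = (Z_L − Z_0)/(Z_L + Z_0) = (-30.8 + j115)/(69.2 + j115)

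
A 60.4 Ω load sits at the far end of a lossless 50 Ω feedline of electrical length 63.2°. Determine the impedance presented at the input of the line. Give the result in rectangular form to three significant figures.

tan(βl) = tan(63.2°) = 1.98
Z_in = Z_0·(Z_L + jZ_0·tanβl)/(Z_0 + jZ_L·tanβl)
     = 50·(60.4 + j99)/(50 + j120)

Z_in ≈ 44.2 − j6.77 Ω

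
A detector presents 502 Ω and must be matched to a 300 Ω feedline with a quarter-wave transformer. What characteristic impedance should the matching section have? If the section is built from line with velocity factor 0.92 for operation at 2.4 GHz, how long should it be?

Z_qwt ≈ 388 Ω; length ≈ 2.88 cm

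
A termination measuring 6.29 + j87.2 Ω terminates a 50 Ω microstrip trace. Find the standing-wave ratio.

Γ = (Z_L − Z_0)/(Z_L + Z_0) = (-43.71 + j87.2)/(56.29 + j87.2)
|Γ| = 97.5/104 = 0.94
VSWR = (1 + |Γ|)/(1 − |Γ|) = 1.94/0.0602

VSWR ≈ 32.2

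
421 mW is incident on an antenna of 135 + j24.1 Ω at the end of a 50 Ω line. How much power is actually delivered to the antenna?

P_delivered ≈ 327 mW

|Γ| = |(85 + j24.1)/(185 + j24.1)| = 0.474
|Γ|² = 0.224
P_refl = |Γ|²·P_inc = 94.4 mW, P_del = (1 − |Γ|²)·P_inc = 327 mW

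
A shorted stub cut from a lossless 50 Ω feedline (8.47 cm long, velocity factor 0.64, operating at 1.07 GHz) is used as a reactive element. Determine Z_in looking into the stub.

λ = v/f = 0.64·c / 1.07 GHz = 0.179 m
βl = 2π·l/λ = 2π × 0.472 = 170°
tan(βl) = -0.178
For a shorted stub, Z_in = jZ_0·tan(βl)

Z_in ≈ −j8.88 Ω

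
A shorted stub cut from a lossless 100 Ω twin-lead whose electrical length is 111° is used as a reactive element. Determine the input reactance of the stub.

tan(βl) = -2.61
For a shorted stub, Z_in = jZ_0·tan(βl)

X_in ≈ -261 Ω (capacitive)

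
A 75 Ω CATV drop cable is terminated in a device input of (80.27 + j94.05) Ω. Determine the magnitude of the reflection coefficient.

|Γ| ≈ 0.519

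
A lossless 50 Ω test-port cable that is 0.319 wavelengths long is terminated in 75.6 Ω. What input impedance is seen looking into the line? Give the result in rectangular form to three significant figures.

βl = 2π × 0.319 = 115°
tan(βl) = tan(115°) = -2.16
Z_in = Z_0·(Z_L + jZ_0·tanβl)/(Z_0 + jZ_L·tanβl)
     = 50·(75.6 − j108)/(50 − j163)

Z_in ≈ 36.7 + j11.9 Ω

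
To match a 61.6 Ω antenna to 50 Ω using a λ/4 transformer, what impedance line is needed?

Z_qwt = √(Z_0·R_L) = √(50 × 61.6) = √3080

Z_qwt ≈ 55.5 Ω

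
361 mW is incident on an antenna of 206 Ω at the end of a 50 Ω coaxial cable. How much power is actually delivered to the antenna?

P_delivered ≈ 227 mW

Γ = (206 − 50)/(206 + 50) = 0.609
|Γ|² = 0.371
P_refl = |Γ|²·P_inc = 134 mW, P_del = (1 − |Γ|²)·P_inc = 227 mW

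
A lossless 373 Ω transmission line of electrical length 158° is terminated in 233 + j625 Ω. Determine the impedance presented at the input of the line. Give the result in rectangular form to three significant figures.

Z_in ≈ 94.2 + j297 Ω

tan(βl) = tan(158°) = -0.404
Z_in = Z_0·(Z_L + jZ_0·tanβl)/(Z_0 + jZ_L·tanβl)
     = 373·(233 + j474)/(626 − j94.1)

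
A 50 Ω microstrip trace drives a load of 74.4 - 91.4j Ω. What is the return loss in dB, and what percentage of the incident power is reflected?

RL ≈ 4.25 dB; 37.6% of incident power reflected

Γ = (24.4 − j91.4)/(124.4 − j91.4), |Γ| = 0.613
RL = −20·log₁₀(0.613) = 4.25 dB
P_refl/P_inc = |Γ|² = 0.376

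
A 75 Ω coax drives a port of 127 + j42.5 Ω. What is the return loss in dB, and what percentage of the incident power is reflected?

RL ≈ 9.75 dB; 10.6% of incident power reflected

Γ = (52 + j42.5)/(202 + j42.5), |Γ| = 0.325
RL = −20·log₁₀(0.325) = 9.75 dB
P_refl/P_inc = |Γ|² = 0.106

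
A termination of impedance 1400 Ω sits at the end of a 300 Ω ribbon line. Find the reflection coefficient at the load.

Γ = 0.647

Γ = (Z_L − Z_0)/(Z_L + Z_0) = (1400 − 300)/(1400 + 300) = 1100/1700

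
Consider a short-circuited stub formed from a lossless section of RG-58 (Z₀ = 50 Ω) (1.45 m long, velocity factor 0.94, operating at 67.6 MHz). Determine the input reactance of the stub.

X_in ≈ -71.1 Ω (capacitive)

λ = v/f = 0.94·c / 67.6 MHz = 4.17 m
βl = 2π·l/λ = 2π × 0.348 = 125°
tan(βl) = -1.42
For a short-circuited stub, Z_in = jZ_0·tan(βl)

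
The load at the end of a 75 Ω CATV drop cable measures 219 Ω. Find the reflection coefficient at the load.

Γ = 0.49

Γ = (Z_L − Z_0)/(Z_L + Z_0) = (219 − 75)/(219 + 75) = 144/294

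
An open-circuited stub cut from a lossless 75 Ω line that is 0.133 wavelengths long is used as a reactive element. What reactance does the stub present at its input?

βl = 2π × 0.133 = 47.9°
tan(βl) = 1.11
For an open-circuited stub, Z_in = −jZ_0·cot(βl) = −jZ_0/tan(βl)

X_in ≈ -67.8 Ω (capacitive)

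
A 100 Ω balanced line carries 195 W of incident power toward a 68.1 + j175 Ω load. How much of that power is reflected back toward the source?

|Γ| = |(-31.9 + j175)/(168.1 + j175)| = 0.733
|Γ|² = 0.537
P_refl = |Γ|²·P_inc = 105 W, P_del = (1 − |Γ|²)·P_inc = 90.2 W

P_reflected ≈ 105 W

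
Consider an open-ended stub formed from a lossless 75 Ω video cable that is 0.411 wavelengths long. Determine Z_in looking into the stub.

βl = 2π × 0.411 = 148°
tan(βl) = -0.626
For an open-ended stub, Z_in = −jZ_0·cot(βl) = −jZ_0/tan(βl)

Z_in ≈ +j120 Ω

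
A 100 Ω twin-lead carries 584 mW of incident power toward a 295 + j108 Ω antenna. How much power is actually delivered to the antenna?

P_delivered ≈ 411 mW

|Γ| = |(195 + j108)/(395 + j108)| = 0.544
|Γ|² = 0.296
P_refl = |Γ|²·P_inc = 173 mW, P_del = (1 − |Γ|²)·P_inc = 411 mW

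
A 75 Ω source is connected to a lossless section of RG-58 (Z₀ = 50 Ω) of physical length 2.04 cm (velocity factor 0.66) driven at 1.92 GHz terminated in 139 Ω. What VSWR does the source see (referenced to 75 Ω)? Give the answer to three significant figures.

λ = v/f = 0.66·c / 1.92 GHz = 0.103 m
βl = 2π·l/λ = 2π × 0.198 = 71.2°
tan(βl) = 2.94
Z_in = Z_0·(Z_L + jZ_0·tanβl)/(Z_0 + jZ_L·tanβl) = 19.8 − j14.6 Ω
Γ_s = (Z_in − Z_s)/(Z_in + Z_s) = (-55.2 − j14.6)/(94.8 − j14.6), |Γ_s| = 0.596
VSWR = (1 + |Γ_s|)/(1 − |Γ_s|)

VSWR ≈ 3.95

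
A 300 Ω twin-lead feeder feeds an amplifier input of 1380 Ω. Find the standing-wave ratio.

VSWR ≈ 4.6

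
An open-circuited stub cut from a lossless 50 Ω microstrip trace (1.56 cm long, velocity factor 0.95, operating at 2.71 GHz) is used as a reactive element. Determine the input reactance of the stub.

X_in ≈ -37.1 Ω (capacitive)

λ = v/f = 0.95·c / 2.71 GHz = 0.105 m
βl = 2π·l/λ = 2π × 0.148 = 53.4°
tan(βl) = 1.35
For an open-circuited stub, Z_in = −jZ_0·cot(βl) = −jZ_0/tan(βl)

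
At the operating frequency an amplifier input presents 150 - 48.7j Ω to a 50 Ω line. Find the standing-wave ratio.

VSWR ≈ 3.35

Γ = (Z_L − Z_0)/(Z_L + Z_0) = (100 − j48.7)/(200 − j48.7)
|Γ| = 111/206 = 0.54
VSWR = (1 + |Γ|)/(1 − |Γ|) = 1.54/0.46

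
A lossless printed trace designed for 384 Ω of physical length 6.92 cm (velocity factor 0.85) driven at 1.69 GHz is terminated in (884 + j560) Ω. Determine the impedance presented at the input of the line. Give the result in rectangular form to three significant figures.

λ = v/f = 0.85·c / 1.69 GHz = 0.151 m
βl = 2π·l/λ = 2π × 0.459 = 165°
tan(βl) = tan(165°) = -0.266
Z_in = Z_0·(Z_L + jZ_0·tanβl)/(Z_0 + jZ_L·tanβl)
     = 384·(884 + j458)/(533 − j235)

Z_in ≈ 411 + j511 Ω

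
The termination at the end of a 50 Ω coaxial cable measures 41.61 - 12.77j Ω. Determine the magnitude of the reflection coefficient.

|Γ| ≈ 0.165

Γ = (Z_L − Z_0)/(Z_L + Z_0) = (-8.39 − j12.77)/(91.61 − j12.77)
|Γ| = 15.3/92.5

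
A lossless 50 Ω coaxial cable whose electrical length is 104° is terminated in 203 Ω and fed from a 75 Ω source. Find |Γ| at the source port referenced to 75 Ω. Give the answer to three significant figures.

|Γ| ≈ 0.71

tan(βl) = -4.01
Z_in = Z_0·(Z_L + jZ_0·tanβl)/(Z_0 + jZ_L·tanβl) = 13 + j11.7 Ω
Γ_s = (Z_in − Z_s)/(Z_in + Z_s) = (-62 + j11.7)/(88 + j11.7), |Γ_s| = 0.71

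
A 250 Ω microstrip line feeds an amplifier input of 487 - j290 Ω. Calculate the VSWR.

Γ = (Z_L − Z_0)/(Z_L + Z_0) = (237 − j290)/(737 − j290)
|Γ| = 375/792 = 0.473
VSWR = (1 + |Γ|)/(1 − |Γ|) = 1.47/0.527

VSWR ≈ 2.79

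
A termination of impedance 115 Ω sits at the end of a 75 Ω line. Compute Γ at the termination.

Γ = 0.211

Γ = (Z_L − Z_0)/(Z_L + Z_0) = (115 − 75)/(115 + 75) = 40/190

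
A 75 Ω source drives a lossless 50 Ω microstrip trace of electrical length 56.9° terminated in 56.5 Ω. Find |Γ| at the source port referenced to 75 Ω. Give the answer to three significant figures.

|Γ| ≈ 0.23

tan(βl) = 1.53
Z_in = Z_0·(Z_L + jZ_0·tanβl)/(Z_0 + jZ_L·tanβl) = 47.3 − j5.3 Ω
Γ_s = (Z_in − Z_s)/(Z_in + Z_s) = (-27.7 − j5.3)/(122 − j5.3), |Γ_s| = 0.23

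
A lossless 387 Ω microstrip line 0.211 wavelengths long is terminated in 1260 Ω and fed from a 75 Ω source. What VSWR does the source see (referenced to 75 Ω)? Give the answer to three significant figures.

VSWR ≈ 2.71

βl = 2π × 0.211 = 76°
tan(βl) = 4
Z_in = Z_0·(Z_L + jZ_0·tanβl)/(Z_0 + jZ_L·tanβl) = 126 − j87.1 Ω
Γ_s = (Z_in − Z_s)/(Z_in + Z_s) = (50.6 − j87.1)/(201 − j87.1), |Γ_s| = 0.461
VSWR = (1 + |Γ_s|)/(1 − |Γ_s|)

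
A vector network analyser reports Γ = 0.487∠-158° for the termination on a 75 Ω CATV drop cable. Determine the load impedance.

Z_L ≈ 26.7 − j12.8 Ω

Z_L = Z_0·(1 + Γ)/(1 − Γ) = 75·(0.548 − j0.182)/(1.45 + j0.182)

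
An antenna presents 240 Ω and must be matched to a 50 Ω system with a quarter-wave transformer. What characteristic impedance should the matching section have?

Z_qwt ≈ 110 Ω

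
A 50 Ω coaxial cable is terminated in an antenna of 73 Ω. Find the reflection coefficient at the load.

Γ = (Z_L − Z_0)/(Z_L + Z_0) = (73 − 50)/(73 + 50) = 23/123

Γ = 0.187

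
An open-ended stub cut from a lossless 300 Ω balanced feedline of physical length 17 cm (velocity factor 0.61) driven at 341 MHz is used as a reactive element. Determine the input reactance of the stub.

X_in ≈ 134 Ω (inductive)

λ = v/f = 0.61·c / 341 MHz = 0.537 m
βl = 2π·l/λ = 2π × 0.317 = 114°
tan(βl) = -2.24
For an open-ended stub, Z_in = −jZ_0·cot(βl) = −jZ_0/tan(βl)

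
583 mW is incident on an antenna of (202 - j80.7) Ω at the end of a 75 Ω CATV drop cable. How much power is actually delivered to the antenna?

P_delivered ≈ 424 mW

|Γ| = |(127 − j80.7)/(277 − j80.7)| = 0.522
|Γ|² = 0.272
P_refl = |Γ|²·P_inc = 159 mW, P_del = (1 − |Γ|²)·P_inc = 424 mW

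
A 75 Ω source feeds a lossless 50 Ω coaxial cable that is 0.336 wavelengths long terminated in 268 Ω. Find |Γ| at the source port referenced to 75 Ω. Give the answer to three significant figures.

|Γ| ≈ 0.746

βl = 2π × 0.336 = 121°
tan(βl) = -1.67
Z_in = Z_0·(Z_L + jZ_0·tanβl)/(Z_0 + jZ_L·tanβl) = 12.5 + j28.6 Ω
Γ_s = (Z_in − Z_s)/(Z_in + Z_s) = (-62.5 + j28.6)/(87.5 + j28.6), |Γ_s| = 0.746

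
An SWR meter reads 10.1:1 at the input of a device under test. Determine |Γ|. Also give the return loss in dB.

|Γ| = (S − 1)/(S + 1) = (10.1 − 1)/(10.1 + 1) = 9.1/11.1
RL = −20·log₁₀|Γ| = −20·log₁₀(0.82)

|Γ| ≈ 0.82; return loss ≈ 1.73 dB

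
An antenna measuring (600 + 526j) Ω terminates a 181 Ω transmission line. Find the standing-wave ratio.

Γ = (Z_L − Z_0)/(Z_L + Z_0) = (419 + j526)/(781 + j526)
|Γ| = 672/942 = 0.714
VSWR = (1 + |Γ|)/(1 − |Γ|) = 1.71/0.286

VSWR ≈ 6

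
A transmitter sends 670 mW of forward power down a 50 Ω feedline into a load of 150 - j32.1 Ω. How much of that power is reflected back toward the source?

|Γ| = |(100 − j32.1)/(200 − j32.1)| = 0.518
|Γ|² = 0.269
P_refl = |Γ|²·P_inc = 180 mW, P_del = (1 − |Γ|²)·P_inc = 490 mW

P_reflected ≈ 180 mW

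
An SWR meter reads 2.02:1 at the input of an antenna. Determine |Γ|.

|Γ| = (S − 1)/(S + 1) = (2.02 − 1)/(2.02 + 1) = 1.02/3.02

|Γ| ≈ 0.338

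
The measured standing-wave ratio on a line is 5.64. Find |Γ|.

|Γ| = (S − 1)/(S + 1) = (5.64 − 1)/(5.64 + 1) = 4.64/6.64

|Γ| ≈ 0.699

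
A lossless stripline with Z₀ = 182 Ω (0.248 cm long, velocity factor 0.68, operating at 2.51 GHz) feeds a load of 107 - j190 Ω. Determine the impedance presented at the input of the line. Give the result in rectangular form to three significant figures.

λ = v/f = 0.68·c / 2.51 GHz = 0.0813 m
βl = 2π·l/λ = 2π × 0.0305 = 11°
tan(βl) = tan(11°) = 0.194
Z_in = Z_0·(Z_L + jZ_0·tanβl)/(Z_0 + jZ_L·tanβl)
     = 182·(107 − j155)/(219 + j20.8)

Z_in ≈ 76.1 − j136 Ω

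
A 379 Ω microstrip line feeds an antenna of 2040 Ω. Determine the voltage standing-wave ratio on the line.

Γ = (2040 − 379)/(2040 + 379) = 0.687
VSWR = (1 + 0.687)/(1 − 0.687)

VSWR ≈ 5.38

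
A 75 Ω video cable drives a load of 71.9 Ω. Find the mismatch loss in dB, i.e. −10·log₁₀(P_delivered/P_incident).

Γ = (71.9 − 75)/(71.9 + 75) = -0.0211
|Γ|² = 0.000445, so P_del/P_inc = 1 − |Γ|² = 1
ML = −10·log₁₀(1 − |Γ|²)

mismatch loss ≈ 0.00193 dB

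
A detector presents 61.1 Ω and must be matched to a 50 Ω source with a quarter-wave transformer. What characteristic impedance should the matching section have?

Z_qwt = √(Z_0·R_L) = √(50 × 61.1) = √3055

Z_qwt ≈ 55.3 Ω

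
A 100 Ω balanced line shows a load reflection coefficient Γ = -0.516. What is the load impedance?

Z_L ≈ 31.9 Ω

Z_L = Z_0·(1 + Γ)/(1 − Γ) = 100·(0.484)/(1.52)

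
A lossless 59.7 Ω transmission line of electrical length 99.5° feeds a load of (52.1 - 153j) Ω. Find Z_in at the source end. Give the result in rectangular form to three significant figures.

Z_in ≈ 8.24 + j32.6 Ω

tan(βl) = tan(99.5°) = -5.98
Z_in = Z_0·(Z_L + jZ_0·tanβl)/(Z_0 + jZ_L·tanβl)
     = 59.7·(52.1 − j510)/(-855 − j311)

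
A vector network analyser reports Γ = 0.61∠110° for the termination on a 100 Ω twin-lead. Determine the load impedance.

Z_L ≈ 35.1 + j64.1 Ω

Z_L = Z_0·(1 + Γ)/(1 − Γ) = 100·(0.791 + j0.573)/(1.21 − j0.573)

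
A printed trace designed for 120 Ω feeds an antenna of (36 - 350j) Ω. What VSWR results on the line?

Γ = (Z_L − Z_0)/(Z_L + Z_0) = (-84 − j350)/(156 − j350)
|Γ| = 360/383 = 0.939
VSWR = (1 + |Γ|)/(1 − |Γ|) = 1.94/0.0607

VSWR ≈ 32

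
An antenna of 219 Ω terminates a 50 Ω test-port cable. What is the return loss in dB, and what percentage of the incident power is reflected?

Γ = (219 − 50)/(219 + 50) = 0.628
RL = −20·log₁₀(0.628) = 4.04 dB
P_refl/P_inc = |Γ|² = 0.395

RL ≈ 4.04 dB; 39.5% of incident power reflected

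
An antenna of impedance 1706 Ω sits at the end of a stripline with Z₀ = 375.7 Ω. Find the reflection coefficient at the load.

Γ = (Z_L − Z_0)/(Z_L + Z_0) = (1706 − 375.7)/(1706 + 375.7) = 1330/2082

Γ = 0.639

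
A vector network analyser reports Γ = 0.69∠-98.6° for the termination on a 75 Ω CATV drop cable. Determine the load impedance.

Z_L = Z_0·(1 + Γ)/(1 − Γ) = 75·(0.897 − j0.682)/(1.1 + j0.682)

Z_L ≈ 23.4 − j60.8 Ω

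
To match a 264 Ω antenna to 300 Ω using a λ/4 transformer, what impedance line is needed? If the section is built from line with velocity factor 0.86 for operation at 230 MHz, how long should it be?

Z_qwt ≈ 281 Ω; length ≈ 28 cm

Z_qwt = √(Z_0·R_L) = √(300 × 264) = √79200
λ = 0.86·c/f = 1.12 m, so l = λ/4 = 0.28 m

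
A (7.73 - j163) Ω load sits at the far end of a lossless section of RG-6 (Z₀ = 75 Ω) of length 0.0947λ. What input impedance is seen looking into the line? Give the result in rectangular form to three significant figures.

Z_in ≈ 1.84 − j45.5 Ω

βl = 2π × 0.0947 = 34.1°
tan(βl) = tan(34.1°) = 0.677
Z_in = Z_0·(Z_L + jZ_0·tanβl)/(Z_0 + jZ_L·tanβl)
     = 75·(7.73 − j112)/(185 + j5.23)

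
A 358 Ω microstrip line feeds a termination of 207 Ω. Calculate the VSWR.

VSWR ≈ 1.73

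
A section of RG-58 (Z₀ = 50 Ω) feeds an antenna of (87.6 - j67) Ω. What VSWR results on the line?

VSWR ≈ 3.02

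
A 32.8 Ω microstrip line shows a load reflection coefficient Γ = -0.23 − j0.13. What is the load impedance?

Z_L ≈ 19.9 − j5.57 Ω

Z_L = Z_0·(1 + Γ)/(1 − Γ) = 32.8·(0.77 − j0.13)/(1.23 + j0.13)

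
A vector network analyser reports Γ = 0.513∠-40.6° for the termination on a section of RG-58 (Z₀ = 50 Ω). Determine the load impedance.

Z_L ≈ 76.1 − j69 Ω

Z_L = Z_0·(1 + Γ)/(1 − Γ) = 50·(1.39 − j0.334)/(0.61 + j0.334)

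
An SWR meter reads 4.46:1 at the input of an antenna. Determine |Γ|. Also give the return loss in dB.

|Γ| ≈ 0.634; return loss ≈ 3.96 dB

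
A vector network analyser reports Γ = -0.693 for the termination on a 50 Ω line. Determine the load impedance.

Z_L = Z_0·(1 + Γ)/(1 − Γ) = 50·(0.307)/(1.69)

Z_L ≈ 9.07 Ω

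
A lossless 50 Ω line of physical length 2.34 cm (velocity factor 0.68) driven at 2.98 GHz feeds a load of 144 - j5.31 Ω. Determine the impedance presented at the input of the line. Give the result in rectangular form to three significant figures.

λ = v/f = 0.68·c / 2.98 GHz = 0.0685 m
βl = 2π·l/λ = 2π × 0.342 = 123°
tan(βl) = tan(123°) = -1.54
Z_in = Z_0·(Z_L + jZ_0·tanβl)/(Z_0 + jZ_L·tanβl)
     = 50·(144 − j82.1)/(41.8 − j221)

Z_in ≈ 23.9 + j28 Ω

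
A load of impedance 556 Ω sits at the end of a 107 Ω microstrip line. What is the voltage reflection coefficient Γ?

Γ = (Z_L − Z_0)/(Z_L + Z_0) = (556 − 107)/(556 + 107) = 449/663

Γ = 0.677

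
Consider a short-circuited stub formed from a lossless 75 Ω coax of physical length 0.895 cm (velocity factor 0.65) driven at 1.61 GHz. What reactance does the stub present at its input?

X_in ≈ 37.6 Ω (inductive)

λ = v/f = 0.65·c / 1.61 GHz = 0.121 m
βl = 2π·l/λ = 2π × 0.0739 = 26.6°
tan(βl) = 0.501
For a short-circuited stub, Z_in = jZ_0·tan(βl)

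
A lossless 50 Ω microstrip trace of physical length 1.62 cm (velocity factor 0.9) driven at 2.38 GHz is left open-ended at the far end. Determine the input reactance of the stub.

λ = v/f = 0.9·c / 2.38 GHz = 0.113 m
βl = 2π·l/λ = 2π × 0.143 = 51.4°
tan(βl) = 1.25
For an open-ended stub, Z_in = −jZ_0·cot(βl) = −jZ_0/tan(βl)

X_in ≈ -39.9 Ω (capacitive)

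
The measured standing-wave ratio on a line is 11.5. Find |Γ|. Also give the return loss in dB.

|Γ| = (S − 1)/(S + 1) = (11.5 − 1)/(11.5 + 1) = 10.5/12.5
RL = −20·log₁₀|Γ| = −20·log₁₀(0.84)

|Γ| ≈ 0.84; return loss ≈ 1.51 dB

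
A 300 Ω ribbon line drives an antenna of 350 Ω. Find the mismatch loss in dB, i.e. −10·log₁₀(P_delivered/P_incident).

mismatch loss ≈ 0.0258 dB

Γ = (350 − 300)/(350 + 300) = 0.0769
|Γ|² = 0.00592, so P_del/P_inc = 1 − |Γ|² = 0.994
ML = −10·log₁₀(1 − |Γ|²)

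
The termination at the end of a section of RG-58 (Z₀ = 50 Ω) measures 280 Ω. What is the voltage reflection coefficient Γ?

Γ = (Z_L − Z_0)/(Z_L + Z_0) = (280 − 50)/(280 + 50) = 230/330

Γ = 0.697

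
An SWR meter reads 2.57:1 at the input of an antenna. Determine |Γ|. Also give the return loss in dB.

|Γ| = (S − 1)/(S + 1) = (2.57 − 1)/(2.57 + 1) = 1.57/3.57
RL = −20·log₁₀|Γ| = −20·log₁₀(0.44)

|Γ| ≈ 0.44; return loss ≈ 7.14 dB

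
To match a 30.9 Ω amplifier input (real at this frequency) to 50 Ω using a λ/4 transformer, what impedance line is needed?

Z_qwt = √(Z_0·R_L) = √(50 × 30.9) = √1545

Z_qwt ≈ 39.3 Ω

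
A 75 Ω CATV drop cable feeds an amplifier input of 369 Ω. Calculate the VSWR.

VSWR ≈ 4.92

For a purely resistive load, VSWR = R_L/Z_0 or Z_0/R_L (whichever > 1) = 369/75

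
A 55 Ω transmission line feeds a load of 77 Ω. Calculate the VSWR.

Γ = (77 − 55)/(77 + 55) = 0.167
VSWR = (1 + 0.167)/(1 − 0.167)

VSWR ≈ 1.4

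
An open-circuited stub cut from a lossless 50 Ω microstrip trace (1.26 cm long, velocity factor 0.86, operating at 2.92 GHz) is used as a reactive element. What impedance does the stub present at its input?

λ = v/f = 0.86·c / 2.92 GHz = 0.0884 m
βl = 2π·l/λ = 2π × 0.143 = 51.3°
tan(βl) = 1.25
For an open-circuited stub, Z_in = −jZ_0·cot(βl) = −jZ_0/tan(βl)

Z_in ≈ −j40 Ω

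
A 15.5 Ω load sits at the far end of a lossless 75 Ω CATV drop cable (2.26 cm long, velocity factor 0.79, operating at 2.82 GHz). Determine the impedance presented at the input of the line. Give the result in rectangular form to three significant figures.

λ = v/f = 0.79·c / 2.82 GHz = 0.084 m
βl = 2π·l/λ = 2π × 0.269 = 96.8°
tan(βl) = tan(96.8°) = -8.38
Z_in = Z_0·(Z_L + jZ_0·tanβl)/(Z_0 + jZ_L·tanβl)
     = 75·(15.5 − j628)/(75 − j130)

Z_in ≈ 276 − j150 Ω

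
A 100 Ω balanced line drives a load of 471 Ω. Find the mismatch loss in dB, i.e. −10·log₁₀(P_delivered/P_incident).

Γ = (471 − 100)/(471 + 100) = 0.65
|Γ|² = 0.422, so P_del/P_inc = 1 − |Γ|² = 0.578
ML = −10·log₁₀(1 − |Γ|²)

mismatch loss ≈ 2.38 dB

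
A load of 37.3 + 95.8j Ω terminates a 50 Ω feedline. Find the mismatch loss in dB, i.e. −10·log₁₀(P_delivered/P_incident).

mismatch loss ≈ 3.53 dB

Γ = (-12.7 + j95.8)/(87.3 + j95.8), |Γ| = 0.746
|Γ|² = 0.556, so P_del/P_inc = 1 − |Γ|² = 0.444
ML = −10·log₁₀(1 − |Γ|²)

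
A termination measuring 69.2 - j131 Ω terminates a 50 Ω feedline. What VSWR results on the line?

Γ = (Z_L − Z_0)/(Z_L + Z_0) = (19.2 − j131)/(119.2 − j131)
|Γ| = 132/177 = 0.748
VSWR = (1 + |Γ|)/(1 − |Γ|) = 1.75/0.252

VSWR ≈ 6.92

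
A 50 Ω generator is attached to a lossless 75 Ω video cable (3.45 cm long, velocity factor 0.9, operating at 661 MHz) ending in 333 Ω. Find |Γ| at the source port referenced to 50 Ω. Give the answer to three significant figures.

λ = v/f = 0.9·c / 661 MHz = 0.408 m
βl = 2π·l/λ = 2π × 0.0845 = 30.4°
tan(βl) = 0.587
Z_in = Z_0·(Z_L + jZ_0·tanβl)/(Z_0 + jZ_L·tanβl) = 57.5 − j106 Ω
Γ_s = (Z_in − Z_s)/(Z_in + Z_s) = (7.48 − j106)/(107 − j106), |Γ_s| = 0.703

|Γ| ≈ 0.703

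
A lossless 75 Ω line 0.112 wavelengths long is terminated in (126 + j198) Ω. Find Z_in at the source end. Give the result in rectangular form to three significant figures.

Z_in ≈ 60.7 − j141 Ω

βl = 2π × 0.112 = 40.3°
tan(βl) = tan(40.3°) = 0.849
Z_in = Z_0·(Z_L + jZ_0·tanβl)/(Z_0 + jZ_L·tanβl)
     = 75·(126 + j262)/(-93 + j107)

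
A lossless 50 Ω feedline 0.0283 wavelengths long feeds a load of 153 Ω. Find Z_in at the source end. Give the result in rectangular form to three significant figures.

βl = 2π × 0.0283 = 10.2°
tan(βl) = tan(10.2°) = 0.18
Z_in = Z_0·(Z_L + jZ_0·tanβl)/(Z_0 + jZ_L·tanβl)
     = 50·(153 + j8.99)/(50 + j27.5)

Z_in ≈ 121 − j57.7 Ω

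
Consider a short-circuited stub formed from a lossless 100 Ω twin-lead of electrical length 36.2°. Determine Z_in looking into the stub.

tan(βl) = 0.732
For a short-circuited stub, Z_in = jZ_0·tan(βl)

Z_in ≈ +j73.2 Ω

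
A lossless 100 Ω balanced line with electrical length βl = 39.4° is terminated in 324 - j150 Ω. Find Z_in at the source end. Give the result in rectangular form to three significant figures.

tan(βl) = tan(39.4°) = 0.821
Z_in = Z_0·(Z_L + jZ_0·tanβl)/(Z_0 + jZ_L·tanβl)
     = 100·(324 − j67.9)/(223 + j266)

Z_in ≈ 45 − j84 Ω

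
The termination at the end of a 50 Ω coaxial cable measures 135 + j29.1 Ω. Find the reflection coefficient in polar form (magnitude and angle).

Γ ≈ 0.48 ∠ 9.96°

Γ = (Z_L − Z_0)/(Z_L + Z_0) = (85 + j29.1)/(185 + j29.1)
|Γ| = 89.8/187 = 0.48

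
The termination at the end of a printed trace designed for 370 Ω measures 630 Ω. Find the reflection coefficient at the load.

Γ = (Z_L − Z_0)/(Z_L + Z_0) = (630 − 370)/(630 + 370) = 260/1000

Γ = 0.26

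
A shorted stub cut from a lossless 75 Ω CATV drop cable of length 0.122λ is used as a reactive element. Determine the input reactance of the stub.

X_in ≈ 72.2 Ω (inductive)

βl = 2π × 0.122 = 43.9°
tan(βl) = 0.963
For a shorted stub, Z_in = jZ_0·tan(βl)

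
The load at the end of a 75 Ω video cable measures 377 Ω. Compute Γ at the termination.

Γ = 0.668

Γ = (Z_L − Z_0)/(Z_L + Z_0) = (377 − 75)/(377 + 75) = 302/452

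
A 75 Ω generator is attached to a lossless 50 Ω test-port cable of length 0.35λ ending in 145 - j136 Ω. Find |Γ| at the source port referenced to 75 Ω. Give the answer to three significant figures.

βl = 2π × 0.35 = 126°
tan(βl) = -1.38
Z_in = Z_0·(Z_L + jZ_0·tanβl)/(Z_0 + jZ_L·tanβl) = 17.9 + j48.6 Ω
Γ_s = (Z_in − Z_s)/(Z_in + Z_s) = (-57.1 + j48.6)/(92.9 + j48.6), |Γ_s| = 0.715

|Γ| ≈ 0.715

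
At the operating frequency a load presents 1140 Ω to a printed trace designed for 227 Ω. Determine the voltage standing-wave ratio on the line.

VSWR ≈ 5.02

Γ = (1140 − 227)/(1140 + 227) = 0.668
VSWR = (1 + 0.668)/(1 − 0.668)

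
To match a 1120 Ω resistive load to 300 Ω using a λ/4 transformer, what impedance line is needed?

Z_qwt ≈ 580 Ω

Z_qwt = √(Z_0·R_L) = √(300 × 1120) = √336000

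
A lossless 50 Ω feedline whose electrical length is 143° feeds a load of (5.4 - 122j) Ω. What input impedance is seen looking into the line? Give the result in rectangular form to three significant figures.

Z_in ≈ 11.9 + j189 Ω

tan(βl) = tan(143°) = -0.754
Z_in = Z_0·(Z_L + jZ_0·tanβl)/(Z_0 + jZ_L·tanβl)
     = 50·(5.4 − j160)/(-41.9 − j4.07)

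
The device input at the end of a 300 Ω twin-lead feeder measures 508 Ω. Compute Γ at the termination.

Γ = 0.257

Γ = (Z_L − Z_0)/(Z_L + Z_0) = (508 − 300)/(508 + 300) = 208/808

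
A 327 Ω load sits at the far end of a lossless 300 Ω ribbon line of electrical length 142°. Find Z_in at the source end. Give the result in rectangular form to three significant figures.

tan(βl) = tan(142°) = -0.781
Z_in = Z_0·(Z_L + jZ_0·tanβl)/(Z_0 + jZ_L·tanβl)
     = 300·(327 − j234)/(300 − j255)

Z_in ≈ 305 + j25.6 Ω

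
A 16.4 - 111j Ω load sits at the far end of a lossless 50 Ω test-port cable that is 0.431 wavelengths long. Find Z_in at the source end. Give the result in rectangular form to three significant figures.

Z_in ≈ 836 + j260 Ω

βl = 2π × 0.431 = 155°
tan(βl) = tan(155°) = -0.463
Z_in = Z_0·(Z_L + jZ_0·tanβl)/(Z_0 + jZ_L·tanβl)
     = 50·(16.4 − j134)/(-1.38 − j7.59)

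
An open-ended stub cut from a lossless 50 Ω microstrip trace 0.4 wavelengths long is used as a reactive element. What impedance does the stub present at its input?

Z_in ≈ +j68.8 Ω

βl = 2π × 0.4 = 144°
tan(βl) = -0.727
For an open-ended stub, Z_in = −jZ_0·cot(βl) = −jZ_0/tan(βl)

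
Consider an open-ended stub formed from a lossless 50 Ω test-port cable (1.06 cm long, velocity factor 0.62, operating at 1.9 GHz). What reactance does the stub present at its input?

λ = v/f = 0.62·c / 1.9 GHz = 0.0979 m
βl = 2π·l/λ = 2π × 0.108 = 39°
tan(βl) = 0.809
For an open-ended stub, Z_in = −jZ_0·cot(βl) = −jZ_0/tan(βl)

X_in ≈ -61.8 Ω (capacitive)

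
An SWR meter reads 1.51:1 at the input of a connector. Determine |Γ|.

|Γ| ≈ 0.203

|Γ| = (S − 1)/(S + 1) = (1.51 − 1)/(1.51 + 1) = 0.51/2.51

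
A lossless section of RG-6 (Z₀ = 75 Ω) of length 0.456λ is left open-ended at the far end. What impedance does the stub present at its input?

βl = 2π × 0.456 = 164°
tan(βl) = -0.284
For an open-ended stub, Z_in = −jZ_0·cot(βl) = −jZ_0/tan(βl)

Z_in ≈ +j264 Ω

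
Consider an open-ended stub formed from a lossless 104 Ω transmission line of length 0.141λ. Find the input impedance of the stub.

Z_in ≈ −j84.9 Ω

βl = 2π × 0.141 = 50.8°
tan(βl) = 1.22
For an open-ended stub, Z_in = −jZ_0·cot(βl) = −jZ_0/tan(βl)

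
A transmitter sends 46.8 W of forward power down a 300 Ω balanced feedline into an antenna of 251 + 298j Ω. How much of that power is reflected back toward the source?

P_reflected ≈ 10.9 W

|Γ| = |(-49 + j298)/(551 + j298)| = 0.482
|Γ|² = 0.232
P_refl = |Γ|²·P_inc = 10.9 W, P_del = (1 − |Γ|²)·P_inc = 35.9 W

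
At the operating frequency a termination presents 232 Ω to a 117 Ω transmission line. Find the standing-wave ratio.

VSWR ≈ 1.98

Γ = (232 − 117)/(232 + 117) = 0.33
VSWR = (1 + 0.33)/(1 − 0.33)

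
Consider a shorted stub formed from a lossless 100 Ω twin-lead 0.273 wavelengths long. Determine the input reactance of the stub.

X_in ≈ -687 Ω (capacitive)

βl = 2π × 0.273 = 98.3°
tan(βl) = -6.87
For a shorted stub, Z_in = jZ_0·tan(βl)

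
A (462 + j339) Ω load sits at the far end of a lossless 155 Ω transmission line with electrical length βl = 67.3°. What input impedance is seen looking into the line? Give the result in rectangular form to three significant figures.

tan(βl) = tan(67.3°) = 2.39
Z_in = Z_0·(Z_L + jZ_0·tanβl)/(Z_0 + jZ_L·tanβl)
     = 155·(462 + j710)/(-655 + j1100)

Z_in ≈ 45.2 − j91.7 Ω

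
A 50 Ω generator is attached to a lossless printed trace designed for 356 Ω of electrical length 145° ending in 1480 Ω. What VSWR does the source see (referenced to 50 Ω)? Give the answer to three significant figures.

tan(βl) = -0.7
Z_in = Z_0·(Z_L + jZ_0·tanβl)/(Z_0 + jZ_L·tanβl) = 233 + j428 Ω
Γ_s = (Z_in − Z_s)/(Z_in + Z_s) = (183 + j428)/(283 + j428), |Γ_s| = 0.907
VSWR = (1 + |Γ_s|)/(1 − |Γ_s|)

VSWR ≈ 20.6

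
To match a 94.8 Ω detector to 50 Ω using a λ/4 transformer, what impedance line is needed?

Z_qwt = √(Z_0·R_L) = √(50 × 94.8) = √4740

Z_qwt ≈ 68.8 Ω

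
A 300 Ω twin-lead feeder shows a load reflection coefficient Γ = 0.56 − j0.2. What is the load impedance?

Z_L = Z_0·(1 + Γ)/(1 − Γ) = 300·(1.56 − j0.2)/(0.44 + j0.2)

Z_L ≈ 830 − j514 Ω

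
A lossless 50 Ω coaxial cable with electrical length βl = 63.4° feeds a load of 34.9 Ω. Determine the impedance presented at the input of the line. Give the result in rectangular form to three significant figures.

Z_in ≈ 59.2 + j17.4 Ω

tan(βl) = tan(63.4°) = 2
Z_in = Z_0·(Z_L + jZ_0·tanβl)/(Z_0 + jZ_L·tanβl)
     = 50·(34.9 + j99.8)/(50 + j69.7)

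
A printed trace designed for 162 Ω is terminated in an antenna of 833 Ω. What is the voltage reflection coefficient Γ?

Γ = (Z_L − Z_0)/(Z_L + Z_0) = (833 − 162)/(833 + 162) = 671/995

Γ = 0.674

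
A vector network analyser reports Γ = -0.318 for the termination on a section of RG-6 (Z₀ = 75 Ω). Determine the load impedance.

Z_L = Z_0·(1 + Γ)/(1 − Γ) = 75·(0.682)/(1.32)

Z_L ≈ 38.8 Ω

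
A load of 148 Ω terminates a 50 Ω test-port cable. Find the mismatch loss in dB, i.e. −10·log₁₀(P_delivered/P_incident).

Γ = (148 − 50)/(148 + 50) = 0.495
|Γ|² = 0.245, so P_del/P_inc = 1 − |Γ|² = 0.755
ML = −10·log₁₀(1 − |Γ|²)

mismatch loss ≈ 1.22 dB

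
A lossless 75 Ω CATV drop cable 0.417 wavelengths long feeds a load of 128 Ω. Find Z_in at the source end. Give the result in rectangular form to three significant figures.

Z_in ≈ 86.8 + j42 Ω

βl = 2π × 0.417 = 150°
tan(βl) = tan(150°) = -0.575
Z_in = Z_0·(Z_L + jZ_0·tanβl)/(Z_0 + jZ_L·tanβl)
     = 75·(128 − j43.1)/(75 − j73.5)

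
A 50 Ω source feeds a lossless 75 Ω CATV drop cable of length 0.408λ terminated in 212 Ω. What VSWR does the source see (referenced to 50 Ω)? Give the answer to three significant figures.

VSWR ≈ 3.58

βl = 2π × 0.408 = 147°
tan(βl) = -0.652
Z_in = Z_0·(Z_L + jZ_0·tanβl)/(Z_0 + jZ_L·tanβl) = 68.7 + j77.7 Ω
Γ_s = (Z_in − Z_s)/(Z_in + Z_s) = (18.7 + j77.7)/(119 + j77.7), |Γ_s| = 0.563
VSWR = (1 + |Γ_s|)/(1 − |Γ_s|)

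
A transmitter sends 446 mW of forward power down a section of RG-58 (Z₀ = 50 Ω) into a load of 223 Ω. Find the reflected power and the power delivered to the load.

Γ = (223 − 50)/(223 + 50) = 0.634
|Γ|² = 0.402
P_refl = |Γ|²·P_inc = 179 mW, P_del = (1 − |Γ|²)·P_inc = 267 mW

P_reflected ≈ 179 mW; P_delivered ≈ 267 mW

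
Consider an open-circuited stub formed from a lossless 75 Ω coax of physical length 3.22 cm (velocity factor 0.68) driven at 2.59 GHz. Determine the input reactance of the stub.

λ = v/f = 0.68·c / 2.59 GHz = 0.0788 m
βl = 2π·l/λ = 2π × 0.409 = 147°
tan(βl) = -0.645
For an open-circuited stub, Z_in = −jZ_0·cot(βl) = −jZ_0/tan(βl)

X_in ≈ 116 Ω (inductive)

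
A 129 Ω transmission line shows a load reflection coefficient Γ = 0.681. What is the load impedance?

Z_L = Z_0·(1 + Γ)/(1 − Γ) = 129·(1.68)/(0.319)

Z_L ≈ 680 Ω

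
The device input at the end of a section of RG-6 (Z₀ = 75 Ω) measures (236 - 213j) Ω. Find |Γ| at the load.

Γ = (Z_L − Z_0)/(Z_L + Z_0) = (161 − j213)/(311 − j213)
|Γ| = 267/377

|Γ| ≈ 0.708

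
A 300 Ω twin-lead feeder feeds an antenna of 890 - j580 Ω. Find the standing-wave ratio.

Γ = (Z_L − Z_0)/(Z_L + Z_0) = (590 − j580)/(1190 − j580)
|Γ| = 827/1320 = 0.625
VSWR = (1 + |Γ|)/(1 − |Γ|) = 1.62/0.375

VSWR ≈ 4.33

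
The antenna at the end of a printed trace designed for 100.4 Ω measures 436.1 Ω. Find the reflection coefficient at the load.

Γ = (Z_L − Z_0)/(Z_L + Z_0) = (436.1 − 100.4)/(436.1 + 100.4) = 335.7/536.5

Γ = 0.626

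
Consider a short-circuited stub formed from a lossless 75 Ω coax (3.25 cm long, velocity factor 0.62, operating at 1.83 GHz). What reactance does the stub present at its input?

λ = v/f = 0.62·c / 1.83 GHz = 0.102 m
βl = 2π·l/λ = 2π × 0.32 = 115°
tan(βl) = -2.13
For a short-circuited stub, Z_in = jZ_0·tan(βl)

X_in ≈ -160 Ω (capacitive)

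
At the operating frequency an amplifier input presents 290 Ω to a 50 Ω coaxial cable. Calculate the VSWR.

VSWR ≈ 5.8

Γ = (290 − 50)/(290 + 50) = 0.706
VSWR = (1 + 0.706)/(1 − 0.706)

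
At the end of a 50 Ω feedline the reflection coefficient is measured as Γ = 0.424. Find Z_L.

Z_L = Z_0·(1 + Γ)/(1 − Γ) = 50·(1.42)/(0.576)

Z_L ≈ 124 Ω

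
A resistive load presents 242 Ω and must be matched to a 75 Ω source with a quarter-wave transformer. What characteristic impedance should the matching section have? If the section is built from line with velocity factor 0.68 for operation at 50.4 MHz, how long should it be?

Z_qwt ≈ 135 Ω; length ≈ 1.01 m

Z_qwt = √(Z_0·R_L) = √(75 × 242) = √18150
λ = 0.68·c/f = 4.05 m, so l = λ/4 = 1.01 m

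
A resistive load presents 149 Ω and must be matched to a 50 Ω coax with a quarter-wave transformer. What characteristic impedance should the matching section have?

Z_qwt ≈ 86.3 Ω

Z_qwt = √(Z_0·R_L) = √(50 × 149) = √7450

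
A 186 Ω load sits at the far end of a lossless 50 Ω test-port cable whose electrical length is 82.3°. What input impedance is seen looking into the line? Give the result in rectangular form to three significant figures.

Z_in ≈ 13.7 − j6.26 Ω

tan(βl) = tan(82.3°) = 7.4
Z_in = Z_0·(Z_L + jZ_0·tanβl)/(Z_0 + jZ_L·tanβl)
     = 50·(186 + j370)/(50 + j1380)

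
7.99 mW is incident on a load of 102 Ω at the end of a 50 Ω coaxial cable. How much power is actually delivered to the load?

P_delivered ≈ 7.05 mW

Γ = (102 − 50)/(102 + 50) = 0.342
|Γ|² = 0.117
P_refl = |Γ|²·P_inc = 0.935 mW, P_del = (1 − |Γ|²)·P_inc = 7.05 mW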